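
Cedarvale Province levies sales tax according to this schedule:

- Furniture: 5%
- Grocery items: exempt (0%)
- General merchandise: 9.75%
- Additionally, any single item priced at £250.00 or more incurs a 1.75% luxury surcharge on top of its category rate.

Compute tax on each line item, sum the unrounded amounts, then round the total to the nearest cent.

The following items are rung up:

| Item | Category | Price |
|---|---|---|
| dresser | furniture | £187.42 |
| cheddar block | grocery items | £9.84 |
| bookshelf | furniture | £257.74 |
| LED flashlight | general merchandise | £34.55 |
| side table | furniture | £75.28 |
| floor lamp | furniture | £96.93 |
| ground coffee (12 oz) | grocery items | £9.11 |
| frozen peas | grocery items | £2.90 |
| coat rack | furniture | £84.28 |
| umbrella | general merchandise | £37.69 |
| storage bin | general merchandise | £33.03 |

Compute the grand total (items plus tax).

£878.63

Dresser £187.42: furniture → 5% → £9.371
Cheddar block £9.84: grocery items → 0% → £0.00
Bookshelf £257.74: furniture → 5% + 1.75% surcharge = 6.75% → £17.39745
LED flashlight £34.55: general merchandise → 9.75% → £3.368625
Side table £75.28: furniture → 5% → £3.764
Floor lamp £96.93: furniture → 5% → £4.8465
Ground coffee (12 oz) £9.11: grocery items → 0% → £0.00
Frozen peas £2.90: grocery items → 0% → £0.00
Coat rack £84.28: furniture → 5% → £4.214
Umbrella £37.69: general merchandise → 9.75% → £3.674775
Storage bin £33.03: general merchandise → 9.75% → £3.220425
Subtotal = £828.77; unrounded tax = £49.856775 → £49.86; total due = £878.63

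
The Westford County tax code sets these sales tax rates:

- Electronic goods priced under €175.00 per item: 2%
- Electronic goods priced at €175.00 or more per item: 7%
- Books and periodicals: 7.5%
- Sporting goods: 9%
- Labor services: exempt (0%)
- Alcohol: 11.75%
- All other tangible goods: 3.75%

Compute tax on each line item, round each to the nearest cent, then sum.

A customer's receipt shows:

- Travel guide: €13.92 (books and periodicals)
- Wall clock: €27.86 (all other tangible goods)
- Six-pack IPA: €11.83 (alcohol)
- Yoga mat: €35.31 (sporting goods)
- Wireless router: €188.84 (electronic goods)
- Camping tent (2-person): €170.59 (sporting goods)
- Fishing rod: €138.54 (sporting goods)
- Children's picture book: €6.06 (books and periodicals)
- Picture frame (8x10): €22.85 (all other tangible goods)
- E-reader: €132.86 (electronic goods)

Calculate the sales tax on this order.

Travel guide €13.92: books and periodicals → 7.5% → €1.04
Wall clock €27.86: all other tangible goods → 3.75% → €1.04
Six-pack IPA €11.83: alcohol → 11.75% → €1.39
Yoga mat €35.31: sporting goods → 9% → €3.18
Wireless router €188.84: electronic goods, €175.00 or more → 7% → €13.22
Camping tent (2-person) €170.59: sporting goods → 9% → €15.35
Fishing rod €138.54: sporting goods → 9% → €12.47
Children's picture book €6.06: books and periodicals → 7.5% → €0.45
Picture frame (8x10) €22.85: all other tangible goods → 3.75% → €0.86
E-reader €132.86: electronic goods, under €175.00 → 2% → €2.66
Total tax = €1.04 + €1.04 + €1.39 + €3.18 + €13.22 + €15.35 + €12.47 + €0.45 + €0.86 + €2.66 = €51.66

€51.66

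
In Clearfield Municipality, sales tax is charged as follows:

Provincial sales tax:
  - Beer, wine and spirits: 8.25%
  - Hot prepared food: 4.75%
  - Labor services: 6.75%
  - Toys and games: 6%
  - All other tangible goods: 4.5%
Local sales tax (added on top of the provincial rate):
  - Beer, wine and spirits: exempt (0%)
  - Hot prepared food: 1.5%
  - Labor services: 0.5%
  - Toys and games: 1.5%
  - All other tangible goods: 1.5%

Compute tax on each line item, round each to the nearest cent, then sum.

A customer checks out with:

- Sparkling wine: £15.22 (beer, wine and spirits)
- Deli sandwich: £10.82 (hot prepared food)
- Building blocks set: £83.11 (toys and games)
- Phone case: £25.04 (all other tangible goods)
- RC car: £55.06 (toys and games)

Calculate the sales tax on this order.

£13.80

Sparkling wine £15.22: beer, wine and spirits → 8.25% + 0% local = 8.25% → £1.26
Deli sandwich £10.82: hot prepared food → 4.75% + 1.5% local = 6.25% → £0.68
Building blocks set £83.11: toys and games → 6% + 1.5% local = 7.5% → £6.23
Phone case £25.04: all other tangible goods → 4.5% + 1.5% local = 6% → £1.50
RC car £55.06: toys and games → 6% + 1.5% local = 7.5% → £4.13
Total tax = £1.26 + £0.68 + £6.23 + £1.50 + £4.13 = £13.80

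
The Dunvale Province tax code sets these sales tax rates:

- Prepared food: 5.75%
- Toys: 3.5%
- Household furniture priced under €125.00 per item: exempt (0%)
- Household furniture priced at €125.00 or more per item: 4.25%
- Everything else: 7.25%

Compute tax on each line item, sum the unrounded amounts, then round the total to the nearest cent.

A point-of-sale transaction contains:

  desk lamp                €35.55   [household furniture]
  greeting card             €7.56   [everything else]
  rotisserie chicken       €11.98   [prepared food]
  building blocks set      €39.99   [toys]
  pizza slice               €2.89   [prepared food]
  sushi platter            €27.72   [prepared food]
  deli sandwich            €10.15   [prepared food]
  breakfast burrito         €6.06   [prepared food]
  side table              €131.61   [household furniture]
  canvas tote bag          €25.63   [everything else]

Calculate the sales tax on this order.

€12.78

Desk lamp €35.55: household furniture, under €125.00 → 0% → €0.00
Greeting card €7.56: everything else → 7.25% → €0.5481
Rotisserie chicken €11.98: prepared food → 5.75% → €0.68885
Building blocks set €39.99: toys → 3.5% → €1.39965
Pizza slice €2.89: prepared food → 5.75% → €0.166175
Sushi platter €27.72: prepared food → 5.75% → €1.5939
Deli sandwich €10.15: prepared food → 5.75% → €0.583625
Breakfast burrito €6.06: prepared food → 5.75% → €0.34845
Side table €131.61: household furniture, €125.00 or more → 4.25% → €5.593425
Canvas tote bag €25.63: everything else → 7.25% → €1.858175
Unrounded tax sum = €12.78035 → €12.78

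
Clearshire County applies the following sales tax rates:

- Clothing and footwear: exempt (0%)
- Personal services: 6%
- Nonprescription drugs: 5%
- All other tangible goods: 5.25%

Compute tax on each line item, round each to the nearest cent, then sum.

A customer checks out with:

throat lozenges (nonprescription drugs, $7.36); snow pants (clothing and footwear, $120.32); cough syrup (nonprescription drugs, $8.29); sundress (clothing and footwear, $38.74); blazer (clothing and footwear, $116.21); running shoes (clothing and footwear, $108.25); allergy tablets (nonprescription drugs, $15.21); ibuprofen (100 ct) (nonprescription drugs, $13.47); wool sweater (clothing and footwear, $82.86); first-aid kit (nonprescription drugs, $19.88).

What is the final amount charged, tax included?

$533.79

Throat lozenges $7.36: nonprescription drugs → 5% → $0.37
Snow pants $120.32: clothing and footwear → 0% → $0.00
Cough syrup $8.29: nonprescription drugs → 5% → $0.41
Sundress $38.74: clothing and footwear → 0% → $0.00
Blazer $116.21: clothing and footwear → 0% → $0.00
Running shoes $108.25: clothing and footwear → 0% → $0.00
Allergy tablets $15.21: nonprescription drugs → 5% → $0.76
Ibuprofen (100 ct) $13.47: nonprescription drugs → 5% → $0.67
Wool sweater $82.86: clothing and footwear → 0% → $0.00
First-aid kit $19.88: nonprescription drugs → 5% → $0.99
Subtotal = $530.59; tax = $3.20; total due = $533.79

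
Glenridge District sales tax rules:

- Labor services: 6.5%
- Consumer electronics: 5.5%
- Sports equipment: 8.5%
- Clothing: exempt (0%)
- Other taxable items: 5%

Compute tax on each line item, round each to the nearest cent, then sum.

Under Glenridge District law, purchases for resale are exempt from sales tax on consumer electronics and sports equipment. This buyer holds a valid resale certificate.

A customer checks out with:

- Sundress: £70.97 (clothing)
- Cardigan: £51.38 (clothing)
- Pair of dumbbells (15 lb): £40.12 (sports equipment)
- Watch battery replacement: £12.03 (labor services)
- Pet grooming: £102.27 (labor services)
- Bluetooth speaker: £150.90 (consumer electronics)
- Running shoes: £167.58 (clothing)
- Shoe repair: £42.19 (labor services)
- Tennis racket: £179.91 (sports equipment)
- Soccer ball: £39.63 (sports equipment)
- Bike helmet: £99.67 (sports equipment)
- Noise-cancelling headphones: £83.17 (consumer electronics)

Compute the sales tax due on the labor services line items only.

Watch battery replacement £12.03: labor services → 6.5% → £0.78
Pet grooming £102.27: labor services → 6.5% → £6.65
Shoe repair £42.19: labor services → 6.5% → £2.74
Tax on labor services = £0.78 + £6.65 + £2.74 = £10.17

£10.17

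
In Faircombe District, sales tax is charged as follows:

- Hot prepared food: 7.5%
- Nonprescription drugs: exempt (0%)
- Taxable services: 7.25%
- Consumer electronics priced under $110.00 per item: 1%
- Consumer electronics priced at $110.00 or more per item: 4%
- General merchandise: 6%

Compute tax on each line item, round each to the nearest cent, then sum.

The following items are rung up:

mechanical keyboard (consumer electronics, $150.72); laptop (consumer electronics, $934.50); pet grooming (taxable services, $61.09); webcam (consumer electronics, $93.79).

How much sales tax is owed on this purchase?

Mechanical keyboard $150.72: consumer electronics, $110.00 or more → 4% → $6.03
Laptop $934.50: consumer electronics, $110.00 or more → 4% → $37.38
Pet grooming $61.09: taxable services → 7.25% → $4.43
Webcam $93.79: consumer electronics, under $110.00 → 1% → $0.94
Total tax = $6.03 + $37.38 + $4.43 + $0.94 = $48.78

$48.78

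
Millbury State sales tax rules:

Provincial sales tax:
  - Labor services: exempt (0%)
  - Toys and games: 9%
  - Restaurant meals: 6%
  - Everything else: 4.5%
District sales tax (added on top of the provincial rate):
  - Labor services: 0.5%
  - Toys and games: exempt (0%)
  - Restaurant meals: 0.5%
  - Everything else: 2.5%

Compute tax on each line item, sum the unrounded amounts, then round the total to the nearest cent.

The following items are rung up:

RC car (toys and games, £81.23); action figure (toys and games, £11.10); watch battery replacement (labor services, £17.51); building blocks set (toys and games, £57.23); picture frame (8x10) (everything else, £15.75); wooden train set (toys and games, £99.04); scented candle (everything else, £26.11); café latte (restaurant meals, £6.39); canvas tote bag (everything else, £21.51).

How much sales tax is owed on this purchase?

RC car £81.23: toys and games → 9% + 0% district = 9% → £7.3107
Action figure £11.10: toys and games → 9% + 0% district = 9% → £0.999
Watch battery replacement £17.51: labor services → 0% + 0.5% district = 0.5% → £0.08755
Building blocks set £57.23: toys and games → 9% + 0% district = 9% → £5.1507
Picture frame (8x10) £15.75: everything else → 4.5% + 2.5% district = 7% → £1.1025
Wooden train set £99.04: toys and games → 9% + 0% district = 9% → £8.9136
Scented candle £26.11: everything else → 4.5% + 2.5% district = 7% → £1.8277
Café latte £6.39: restaurant meals → 6% + 0.5% district = 6.5% → £0.41535
Canvas tote bag £21.51: everything else → 4.5% + 2.5% district = 7% → £1.5057
Unrounded tax sum = £27.3128 → £27.31

£27.31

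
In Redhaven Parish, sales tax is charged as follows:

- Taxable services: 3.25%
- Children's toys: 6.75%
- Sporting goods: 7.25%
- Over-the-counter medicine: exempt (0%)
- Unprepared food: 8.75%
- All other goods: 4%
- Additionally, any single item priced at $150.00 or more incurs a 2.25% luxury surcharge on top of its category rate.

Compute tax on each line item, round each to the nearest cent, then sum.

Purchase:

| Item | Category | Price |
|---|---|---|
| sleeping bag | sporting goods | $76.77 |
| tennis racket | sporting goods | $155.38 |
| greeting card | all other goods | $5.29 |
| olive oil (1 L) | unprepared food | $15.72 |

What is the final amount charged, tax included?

Sleeping bag $76.77: sporting goods → 7.25% → $5.57
Tennis racket $155.38: sporting goods → 7.25% + 2.25% surcharge = 9.5% → $14.76
Greeting card $5.29: all other goods → 4% → $0.21
Olive oil (1 L) $15.72: unprepared food → 8.75% → $1.38
Subtotal = $253.16; tax = $21.92; total due = $275.08

$275.08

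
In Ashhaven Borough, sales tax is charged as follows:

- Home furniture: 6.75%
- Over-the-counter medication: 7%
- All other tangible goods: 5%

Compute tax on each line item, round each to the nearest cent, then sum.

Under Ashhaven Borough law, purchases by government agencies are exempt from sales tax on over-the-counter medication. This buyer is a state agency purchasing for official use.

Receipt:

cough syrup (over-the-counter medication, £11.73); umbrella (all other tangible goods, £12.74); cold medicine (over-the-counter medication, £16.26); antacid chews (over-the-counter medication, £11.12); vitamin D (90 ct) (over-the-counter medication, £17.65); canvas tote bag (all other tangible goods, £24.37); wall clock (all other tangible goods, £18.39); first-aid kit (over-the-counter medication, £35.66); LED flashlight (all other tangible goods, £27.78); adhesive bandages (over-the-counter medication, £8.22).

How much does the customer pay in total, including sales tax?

Cough syrup £11.73: over-the-counter medication, buyer-exempt → 0% → £0.00
Umbrella £12.74: all other tangible goods → 5% → £0.64
Cold medicine £16.26: over-the-counter medication, buyer-exempt → 0% → £0.00
Antacid chews £11.12: over-the-counter medication, buyer-exempt → 0% → £0.00
Vitamin D (90 ct) £17.65: over-the-counter medication, buyer-exempt → 0% → £0.00
Canvas tote bag £24.37: all other tangible goods → 5% → £1.22
Wall clock £18.39: all other tangible goods → 5% → £0.92
First-aid kit £35.66: over-the-counter medication, buyer-exempt → 0% → £0.00
LED flashlight £27.78: all other tangible goods → 5% → £1.39
Adhesive bandages £8.22: over-the-counter medication, buyer-exempt → 0% → £0.00
Subtotal = £183.92; tax = £4.17; total due = £188.09

£188.09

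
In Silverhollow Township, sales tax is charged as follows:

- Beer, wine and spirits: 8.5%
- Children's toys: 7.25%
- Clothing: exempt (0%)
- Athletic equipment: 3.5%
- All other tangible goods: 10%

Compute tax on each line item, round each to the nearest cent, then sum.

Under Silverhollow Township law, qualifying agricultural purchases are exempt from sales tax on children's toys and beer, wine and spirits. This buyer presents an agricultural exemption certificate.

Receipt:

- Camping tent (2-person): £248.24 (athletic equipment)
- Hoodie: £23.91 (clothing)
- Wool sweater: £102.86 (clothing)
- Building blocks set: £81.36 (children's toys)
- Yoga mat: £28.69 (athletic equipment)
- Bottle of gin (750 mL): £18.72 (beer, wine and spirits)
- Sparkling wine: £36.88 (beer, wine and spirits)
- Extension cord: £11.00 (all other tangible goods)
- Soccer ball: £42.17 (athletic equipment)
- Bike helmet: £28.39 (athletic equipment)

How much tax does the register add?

Camping tent (2-person) £248.24: athletic equipment → 3.5% → £8.69
Hoodie £23.91: clothing → 0% → £0.00
Wool sweater £102.86: clothing → 0% → £0.00
Building blocks set £81.36: children's toys, buyer-exempt → 0% → £0.00
Yoga mat £28.69: athletic equipment → 3.5% → £1.00
Bottle of gin (750 mL) £18.72: beer, wine and spirits, buyer-exempt → 0% → £0.00
Sparkling wine £36.88: beer, wine and spirits, buyer-exempt → 0% → £0.00
Extension cord £11.00: all other tangible goods → 10% → £1.10
Soccer ball £42.17: athletic equipment → 3.5% → £1.48
Bike helmet £28.39: athletic equipment → 3.5% → £0.99
Total tax = £8.69 + £1.00 + £1.10 + £1.48 + £0.99 = £13.26

£13.26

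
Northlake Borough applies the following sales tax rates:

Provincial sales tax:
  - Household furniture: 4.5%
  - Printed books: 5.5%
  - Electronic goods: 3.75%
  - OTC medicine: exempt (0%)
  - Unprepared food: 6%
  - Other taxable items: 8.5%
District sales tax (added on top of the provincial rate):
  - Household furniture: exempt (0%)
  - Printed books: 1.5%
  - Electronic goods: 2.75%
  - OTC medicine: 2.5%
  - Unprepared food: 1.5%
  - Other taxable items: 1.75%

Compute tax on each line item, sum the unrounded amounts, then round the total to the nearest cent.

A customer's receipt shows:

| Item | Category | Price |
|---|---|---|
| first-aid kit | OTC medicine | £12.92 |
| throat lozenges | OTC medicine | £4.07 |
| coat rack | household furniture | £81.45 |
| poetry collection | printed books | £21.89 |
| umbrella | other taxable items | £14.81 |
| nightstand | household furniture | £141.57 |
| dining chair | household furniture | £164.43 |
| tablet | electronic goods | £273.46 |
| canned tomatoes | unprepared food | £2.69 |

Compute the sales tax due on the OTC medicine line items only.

First-aid kit £12.92: OTC medicine → 0% + 2.5% district = 2.5% → £0.323
Throat lozenges £4.07: OTC medicine → 0% + 2.5% district = 2.5% → £0.10175
Tax on OTC medicine: unrounded sum = £0.42475 → £0.42

£0.42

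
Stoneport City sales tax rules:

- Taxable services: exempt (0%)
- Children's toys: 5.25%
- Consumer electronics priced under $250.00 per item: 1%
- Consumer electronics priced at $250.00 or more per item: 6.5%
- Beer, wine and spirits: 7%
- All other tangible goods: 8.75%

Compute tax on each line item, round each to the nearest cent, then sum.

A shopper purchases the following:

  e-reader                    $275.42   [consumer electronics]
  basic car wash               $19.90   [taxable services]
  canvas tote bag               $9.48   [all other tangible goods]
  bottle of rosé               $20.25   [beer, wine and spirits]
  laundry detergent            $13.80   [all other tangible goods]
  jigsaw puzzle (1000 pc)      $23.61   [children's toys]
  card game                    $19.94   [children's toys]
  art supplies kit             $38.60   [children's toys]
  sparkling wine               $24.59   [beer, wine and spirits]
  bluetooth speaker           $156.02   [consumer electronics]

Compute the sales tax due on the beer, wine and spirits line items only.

Bottle of rosé $20.25: beer, wine and spirits → 7% → $1.42
Sparkling wine $24.59: beer, wine and spirits → 7% → $1.72
Tax on beer, wine and spirits = $1.42 + $1.72 = $3.14

$3.14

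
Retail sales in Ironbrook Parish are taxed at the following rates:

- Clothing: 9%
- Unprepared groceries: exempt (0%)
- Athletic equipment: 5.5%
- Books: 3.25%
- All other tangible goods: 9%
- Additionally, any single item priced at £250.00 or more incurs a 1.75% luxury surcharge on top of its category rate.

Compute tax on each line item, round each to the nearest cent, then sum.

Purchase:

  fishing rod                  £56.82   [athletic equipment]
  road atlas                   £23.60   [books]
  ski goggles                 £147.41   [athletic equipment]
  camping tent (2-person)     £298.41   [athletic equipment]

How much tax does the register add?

£33.64

Fishing rod £56.82: athletic equipment → 5.5% → £3.13
Road atlas £23.60: books → 3.25% → £0.77
Ski goggles £147.41: athletic equipment → 5.5% → £8.11
Camping tent (2-person) £298.41: athletic equipment → 5.5% + 1.75% surcharge = 7.25% → £21.63
Total tax = £3.13 + £0.77 + £8.11 + £21.63 = £33.64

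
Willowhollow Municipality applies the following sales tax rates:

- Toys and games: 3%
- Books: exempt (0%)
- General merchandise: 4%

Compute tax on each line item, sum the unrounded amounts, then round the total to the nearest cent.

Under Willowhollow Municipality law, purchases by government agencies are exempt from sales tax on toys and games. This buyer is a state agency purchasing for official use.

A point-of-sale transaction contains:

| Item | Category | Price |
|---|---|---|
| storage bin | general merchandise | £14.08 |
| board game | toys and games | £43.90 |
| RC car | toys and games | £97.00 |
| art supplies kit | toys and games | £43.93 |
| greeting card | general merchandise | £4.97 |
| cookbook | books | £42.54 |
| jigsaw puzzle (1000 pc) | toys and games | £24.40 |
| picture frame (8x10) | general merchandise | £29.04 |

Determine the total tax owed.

Storage bin £14.08: general merchandise → 4% → £0.5632
Board game £43.90: toys and games, buyer-exempt → 0% → £0.00
RC car £97.00: toys and games, buyer-exempt → 0% → £0.00
Art supplies kit £43.93: toys and games, buyer-exempt → 0% → £0.00
Greeting card £4.97: general merchandise → 4% → £0.1988
Cookbook £42.54: books → 0% → £0.00
Jigsaw puzzle (1000 pc) £24.40: toys and games, buyer-exempt → 0% → £0.00
Picture frame (8x10) £29.04: general merchandise → 4% → £1.1616
Unrounded tax sum = £1.9236 → £1.92

£1.92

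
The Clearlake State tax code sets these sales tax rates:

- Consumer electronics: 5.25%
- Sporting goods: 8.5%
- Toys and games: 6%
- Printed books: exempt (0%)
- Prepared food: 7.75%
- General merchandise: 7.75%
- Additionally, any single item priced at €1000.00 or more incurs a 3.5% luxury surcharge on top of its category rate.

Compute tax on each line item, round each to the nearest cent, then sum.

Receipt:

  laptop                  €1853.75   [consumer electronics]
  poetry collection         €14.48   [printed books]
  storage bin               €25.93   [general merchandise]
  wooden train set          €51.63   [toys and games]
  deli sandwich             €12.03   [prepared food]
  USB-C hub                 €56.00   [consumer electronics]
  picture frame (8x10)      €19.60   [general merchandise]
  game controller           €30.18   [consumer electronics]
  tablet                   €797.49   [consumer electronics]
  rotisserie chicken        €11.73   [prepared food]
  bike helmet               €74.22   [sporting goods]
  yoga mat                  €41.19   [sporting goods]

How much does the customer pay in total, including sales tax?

Laptop €1853.75: consumer electronics → 5.25% + 3.5% surcharge = 8.75% → €162.20
Poetry collection €14.48: printed books → 0% → €0.00
Storage bin €25.93: general merchandise → 7.75% → €2.01
Wooden train set €51.63: toys and games → 6% → €3.10
Deli sandwich €12.03: prepared food → 7.75% → €0.93
USB-C hub €56.00: consumer electronics → 5.25% → €2.94
Picture frame (8x10) €19.60: general merchandise → 7.75% → €1.52
Game controller €30.18: consumer electronics → 5.25% → €1.58
Tablet €797.49: consumer electronics → 5.25% → €41.87
Rotisserie chicken €11.73: prepared food → 7.75% → €0.91
Bike helmet €74.22: sporting goods → 8.5% → €6.31
Yoga mat €41.19: sporting goods → 8.5% → €3.50
Subtotal = €2988.23; tax = €226.87; total due = €3215.10

€3215.10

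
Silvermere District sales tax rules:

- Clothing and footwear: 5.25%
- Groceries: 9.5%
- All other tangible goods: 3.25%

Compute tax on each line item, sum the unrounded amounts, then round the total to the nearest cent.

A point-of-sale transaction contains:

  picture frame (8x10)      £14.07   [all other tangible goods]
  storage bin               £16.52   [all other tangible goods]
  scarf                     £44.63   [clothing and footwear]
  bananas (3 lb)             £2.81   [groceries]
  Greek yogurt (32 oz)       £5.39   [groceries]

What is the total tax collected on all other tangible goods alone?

£0.99

Picture frame (8x10) £14.07: all other tangible goods → 3.25% → £0.457275
Storage bin £16.52: all other tangible goods → 3.25% → £0.5369
Tax on all other tangible goods: unrounded sum = £0.994175 → £0.99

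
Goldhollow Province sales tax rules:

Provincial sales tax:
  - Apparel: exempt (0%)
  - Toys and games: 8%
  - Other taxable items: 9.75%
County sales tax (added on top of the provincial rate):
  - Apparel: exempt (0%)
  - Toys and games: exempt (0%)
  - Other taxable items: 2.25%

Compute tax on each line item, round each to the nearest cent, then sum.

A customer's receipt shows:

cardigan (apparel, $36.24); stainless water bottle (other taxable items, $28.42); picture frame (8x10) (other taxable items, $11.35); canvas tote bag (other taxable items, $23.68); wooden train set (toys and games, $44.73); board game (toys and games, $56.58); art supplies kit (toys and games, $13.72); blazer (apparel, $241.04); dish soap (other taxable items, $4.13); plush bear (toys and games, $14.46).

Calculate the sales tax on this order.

Cardigan $36.24: apparel → 0% + 0% county = 0% → $0.00
Stainless water bottle $28.42: other taxable items → 9.75% + 2.25% county = 12% → $3.41
Picture frame (8x10) $11.35: other taxable items → 9.75% + 2.25% county = 12% → $1.36
Canvas tote bag $23.68: other taxable items → 9.75% + 2.25% county = 12% → $2.84
Wooden train set $44.73: toys and games → 8% + 0% county = 8% → $3.58
Board game $56.58: toys and games → 8% + 0% county = 8% → $4.53
Art supplies kit $13.72: toys and games → 8% + 0% county = 8% → $1.10
Blazer $241.04: apparel → 0% + 0% county = 0% → $0.00
Dish soap $4.13: other taxable items → 9.75% + 2.25% county = 12% → $0.50
Plush bear $14.46: toys and games → 8% + 0% county = 8% → $1.16
Total tax = $3.41 + $1.36 + $2.84 + $3.58 + $4.53 + $1.10 + $0.50 + $1.16 = $18.48

$18.48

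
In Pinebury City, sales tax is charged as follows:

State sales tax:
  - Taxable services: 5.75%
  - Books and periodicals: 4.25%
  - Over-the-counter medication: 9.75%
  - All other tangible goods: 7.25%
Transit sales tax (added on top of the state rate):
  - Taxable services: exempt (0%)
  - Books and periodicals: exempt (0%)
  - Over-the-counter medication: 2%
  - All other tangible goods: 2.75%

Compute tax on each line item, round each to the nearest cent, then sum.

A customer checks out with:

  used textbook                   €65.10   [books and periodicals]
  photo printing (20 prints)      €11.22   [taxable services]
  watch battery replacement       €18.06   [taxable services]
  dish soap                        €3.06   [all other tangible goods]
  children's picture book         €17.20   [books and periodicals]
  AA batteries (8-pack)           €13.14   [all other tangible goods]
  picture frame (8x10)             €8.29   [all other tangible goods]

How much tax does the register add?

€7.64

Used textbook €65.10: books and periodicals → 4.25% + 0% transit = 4.25% → €2.77
Photo printing (20 prints) €11.22: taxable services → 5.75% + 0% transit = 5.75% → €0.65
Watch battery replacement €18.06: taxable services → 5.75% + 0% transit = 5.75% → €1.04
Dish soap €3.06: all other tangible goods → 7.25% + 2.75% transit = 10% → €0.31
Children's picture book €17.20: books and periodicals → 4.25% + 0% transit = 4.25% → €0.73
AA batteries (8-pack) €13.14: all other tangible goods → 7.25% + 2.75% transit = 10% → €1.31
Picture frame (8x10) €8.29: all other tangible goods → 7.25% + 2.75% transit = 10% → €0.83
Total tax = €2.77 + €0.65 + €1.04 + €0.31 + €0.73 + €1.31 + €0.83 = €7.64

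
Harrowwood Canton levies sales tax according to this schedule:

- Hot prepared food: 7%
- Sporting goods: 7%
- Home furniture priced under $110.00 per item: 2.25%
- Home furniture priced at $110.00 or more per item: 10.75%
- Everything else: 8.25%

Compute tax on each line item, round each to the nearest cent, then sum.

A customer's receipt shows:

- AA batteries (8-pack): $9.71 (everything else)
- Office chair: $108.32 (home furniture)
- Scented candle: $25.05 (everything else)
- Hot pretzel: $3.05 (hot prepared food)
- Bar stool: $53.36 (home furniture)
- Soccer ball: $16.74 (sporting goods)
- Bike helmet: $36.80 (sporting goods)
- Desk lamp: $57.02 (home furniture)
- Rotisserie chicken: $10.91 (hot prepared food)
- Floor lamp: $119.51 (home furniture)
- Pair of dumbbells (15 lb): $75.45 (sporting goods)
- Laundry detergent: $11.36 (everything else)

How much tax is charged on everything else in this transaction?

$3.81

AA batteries (8-pack) $9.71: everything else → 8.25% → $0.80
Scented candle $25.05: everything else → 8.25% → $2.07
Laundry detergent $11.36: everything else → 8.25% → $0.94
Tax on everything else = $0.80 + $2.07 + $0.94 = $3.81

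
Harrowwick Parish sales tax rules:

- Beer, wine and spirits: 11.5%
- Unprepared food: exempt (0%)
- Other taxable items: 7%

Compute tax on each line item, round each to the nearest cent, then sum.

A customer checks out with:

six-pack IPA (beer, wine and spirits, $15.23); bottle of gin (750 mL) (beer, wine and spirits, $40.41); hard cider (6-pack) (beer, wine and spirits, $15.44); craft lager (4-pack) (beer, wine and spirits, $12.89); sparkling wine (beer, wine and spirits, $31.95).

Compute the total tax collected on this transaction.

$13.33

Six-pack IPA $15.23: beer, wine and spirits → 11.5% → $1.75
Bottle of gin (750 mL) $40.41: beer, wine and spirits → 11.5% → $4.65
Hard cider (6-pack) $15.44: beer, wine and spirits → 11.5% → $1.78
Craft lager (4-pack) $12.89: beer, wine and spirits → 11.5% → $1.48
Sparkling wine $31.95: beer, wine and spirits → 11.5% → $3.67
Total tax = $1.75 + $4.65 + $1.78 + $1.48 + $3.67 = $13.33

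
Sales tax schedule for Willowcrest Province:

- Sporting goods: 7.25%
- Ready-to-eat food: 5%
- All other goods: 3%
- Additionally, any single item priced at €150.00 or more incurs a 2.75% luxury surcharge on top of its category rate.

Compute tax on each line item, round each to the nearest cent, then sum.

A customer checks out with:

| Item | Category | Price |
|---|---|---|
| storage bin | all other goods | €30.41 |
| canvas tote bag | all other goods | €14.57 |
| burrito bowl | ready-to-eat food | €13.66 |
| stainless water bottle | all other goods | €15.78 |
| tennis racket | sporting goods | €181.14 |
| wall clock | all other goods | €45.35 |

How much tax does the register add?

€21.97

Storage bin €30.41: all other goods → 3% → €0.91
Canvas tote bag €14.57: all other goods → 3% → €0.44
Burrito bowl €13.66: ready-to-eat food → 5% → €0.68
Stainless water bottle €15.78: all other goods → 3% → €0.47
Tennis racket €181.14: sporting goods → 7.25% + 2.75% surcharge = 10% → €18.11
Wall clock €45.35: all other goods → 3% → €1.36
Total tax = €0.91 + €0.44 + €0.68 + €0.47 + €18.11 + €1.36 = €21.97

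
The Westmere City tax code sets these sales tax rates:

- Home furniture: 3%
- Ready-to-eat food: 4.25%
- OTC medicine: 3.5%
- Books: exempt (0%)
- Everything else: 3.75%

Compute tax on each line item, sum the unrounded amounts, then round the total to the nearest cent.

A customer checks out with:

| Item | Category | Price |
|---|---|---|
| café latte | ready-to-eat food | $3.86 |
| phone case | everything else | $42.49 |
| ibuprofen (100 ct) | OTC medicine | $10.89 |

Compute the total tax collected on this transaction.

$2.14

Café latte $3.86: ready-to-eat food → 4.25% → $0.16405
Phone case $42.49: everything else → 3.75% → $1.593375
Ibuprofen (100 ct) $10.89: OTC medicine → 3.5% → $0.38115
Unrounded tax sum = $2.138575 → $2.14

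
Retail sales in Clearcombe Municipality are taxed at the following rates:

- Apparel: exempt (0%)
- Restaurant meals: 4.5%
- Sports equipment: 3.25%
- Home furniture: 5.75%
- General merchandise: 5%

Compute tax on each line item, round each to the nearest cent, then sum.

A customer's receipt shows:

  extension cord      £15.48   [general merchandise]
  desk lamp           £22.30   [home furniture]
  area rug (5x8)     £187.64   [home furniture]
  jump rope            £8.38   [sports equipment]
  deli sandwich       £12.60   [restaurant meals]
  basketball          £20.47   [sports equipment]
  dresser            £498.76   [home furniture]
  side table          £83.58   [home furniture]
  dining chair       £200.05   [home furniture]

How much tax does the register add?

Extension cord £15.48: general merchandise → 5% → £0.77
Desk lamp £22.30: home furniture → 5.75% → £1.28
Area rug (5x8) £187.64: home furniture → 5.75% → £10.79
Jump rope £8.38: sports equipment → 3.25% → £0.27
Deli sandwich £12.60: restaurant meals → 4.5% → £0.57
Basketball £20.47: sports equipment → 3.25% → £0.67
Dresser £498.76: home furniture → 5.75% → £28.68
Side table £83.58: home furniture → 5.75% → £4.81
Dining chair £200.05: home furniture → 5.75% → £11.50
Total tax = £0.77 + £1.28 + £10.79 + £0.27 + £0.57 + £0.67 + £28.68 + £4.81 + £11.50 = £59.34

£59.34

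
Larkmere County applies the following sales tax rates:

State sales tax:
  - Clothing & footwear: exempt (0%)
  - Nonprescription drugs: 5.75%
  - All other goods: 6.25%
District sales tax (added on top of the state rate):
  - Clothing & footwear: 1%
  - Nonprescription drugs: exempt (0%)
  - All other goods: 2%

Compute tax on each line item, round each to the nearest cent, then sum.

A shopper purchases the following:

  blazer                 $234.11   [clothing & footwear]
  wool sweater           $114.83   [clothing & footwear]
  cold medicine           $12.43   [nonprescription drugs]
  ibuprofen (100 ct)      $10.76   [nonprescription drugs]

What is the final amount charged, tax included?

$376.95

Blazer $234.11: clothing & footwear → 0% + 1% district = 1% → $2.34
Wool sweater $114.83: clothing & footwear → 0% + 1% district = 1% → $1.15
Cold medicine $12.43: nonprescription drugs → 5.75% + 0% district = 5.75% → $0.71
Ibuprofen (100 ct) $10.76: nonprescription drugs → 5.75% + 0% district = 5.75% → $0.62
Subtotal = $372.13; tax = $4.82; total due = $376.95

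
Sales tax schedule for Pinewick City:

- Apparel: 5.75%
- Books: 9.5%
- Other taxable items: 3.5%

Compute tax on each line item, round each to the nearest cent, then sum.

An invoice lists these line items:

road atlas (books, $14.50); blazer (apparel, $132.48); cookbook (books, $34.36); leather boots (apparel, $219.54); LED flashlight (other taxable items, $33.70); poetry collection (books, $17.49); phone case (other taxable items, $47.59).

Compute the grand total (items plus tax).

$529.05

Road atlas $14.50: books → 9.5% → $1.38
Blazer $132.48: apparel → 5.75% → $7.62
Cookbook $34.36: books → 9.5% → $3.26
Leather boots $219.54: apparel → 5.75% → $12.62
LED flashlight $33.70: other taxable items → 3.5% → $1.18
Poetry collection $17.49: books → 9.5% → $1.66
Phone case $47.59: other taxable items → 3.5% → $1.67
Subtotal = $499.66; tax = $29.39; total due = $529.05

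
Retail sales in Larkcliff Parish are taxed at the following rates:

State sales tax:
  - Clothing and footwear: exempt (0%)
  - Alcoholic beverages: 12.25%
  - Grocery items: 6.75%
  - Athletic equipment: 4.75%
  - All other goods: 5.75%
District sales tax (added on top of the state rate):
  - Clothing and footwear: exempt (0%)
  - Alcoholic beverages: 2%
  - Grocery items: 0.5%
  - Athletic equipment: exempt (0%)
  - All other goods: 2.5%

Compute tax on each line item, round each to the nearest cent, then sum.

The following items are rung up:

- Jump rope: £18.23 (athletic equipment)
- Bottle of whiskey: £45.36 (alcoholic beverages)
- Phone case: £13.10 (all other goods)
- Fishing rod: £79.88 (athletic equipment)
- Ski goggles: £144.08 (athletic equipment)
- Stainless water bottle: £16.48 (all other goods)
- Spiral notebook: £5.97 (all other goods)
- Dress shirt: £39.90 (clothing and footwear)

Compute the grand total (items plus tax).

Jump rope £18.23: athletic equipment → 4.75% + 0% district = 4.75% → £0.87
Bottle of whiskey £45.36: alcoholic beverages → 12.25% + 2% district = 14.25% → £6.46
Phone case £13.10: all other goods → 5.75% + 2.5% district = 8.25% → £1.08
Fishing rod £79.88: athletic equipment → 4.75% + 0% district = 4.75% → £3.79
Ski goggles £144.08: athletic equipment → 4.75% + 0% district = 4.75% → £6.84
Stainless water bottle £16.48: all other goods → 5.75% + 2.5% district = 8.25% → £1.36
Spiral notebook £5.97: all other goods → 5.75% + 2.5% district = 8.25% → £0.49
Dress shirt £39.90: clothing and footwear → 0% + 0% district = 0% → £0.00
Subtotal = £363.00; tax = £20.89; total due = £383.89

£383.89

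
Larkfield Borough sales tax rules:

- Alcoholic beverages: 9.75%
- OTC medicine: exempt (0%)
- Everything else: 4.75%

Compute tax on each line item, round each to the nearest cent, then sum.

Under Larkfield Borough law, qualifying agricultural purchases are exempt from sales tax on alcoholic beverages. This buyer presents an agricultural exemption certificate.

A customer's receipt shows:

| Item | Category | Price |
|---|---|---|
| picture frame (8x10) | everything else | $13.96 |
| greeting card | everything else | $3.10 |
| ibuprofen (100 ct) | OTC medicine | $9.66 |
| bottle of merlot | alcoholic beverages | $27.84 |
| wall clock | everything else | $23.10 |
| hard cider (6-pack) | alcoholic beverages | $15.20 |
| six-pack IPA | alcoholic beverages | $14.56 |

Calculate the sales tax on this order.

Picture frame (8x10) $13.96: everything else → 4.75% → $0.66
Greeting card $3.10: everything else → 4.75% → $0.15
Ibuprofen (100 ct) $9.66: OTC medicine → 0% → $0.00
Bottle of merlot $27.84: alcoholic beverages, buyer-exempt → 0% → $0.00
Wall clock $23.10: everything else → 4.75% → $1.10
Hard cider (6-pack) $15.20: alcoholic beverages, buyer-exempt → 0% → $0.00
Six-pack IPA $14.56: alcoholic beverages, buyer-exempt → 0% → $0.00
Total tax = $0.66 + $0.15 + $1.10 = $1.91

$1.91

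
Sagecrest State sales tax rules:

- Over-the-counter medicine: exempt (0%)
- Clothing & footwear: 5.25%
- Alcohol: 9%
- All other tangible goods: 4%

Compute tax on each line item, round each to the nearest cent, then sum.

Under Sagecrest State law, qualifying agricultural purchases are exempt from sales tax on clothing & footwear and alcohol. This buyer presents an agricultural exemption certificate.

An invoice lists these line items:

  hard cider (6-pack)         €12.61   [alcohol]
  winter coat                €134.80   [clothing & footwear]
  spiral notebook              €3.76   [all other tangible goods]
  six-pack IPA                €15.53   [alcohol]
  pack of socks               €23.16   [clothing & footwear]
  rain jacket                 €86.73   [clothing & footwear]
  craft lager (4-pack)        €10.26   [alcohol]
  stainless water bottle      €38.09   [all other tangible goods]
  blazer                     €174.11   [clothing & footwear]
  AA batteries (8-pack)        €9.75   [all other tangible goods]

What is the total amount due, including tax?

Hard cider (6-pack) €12.61: alcohol, buyer-exempt → 0% → €0.00
Winter coat €134.80: clothing & footwear, buyer-exempt → 0% → €0.00
Spiral notebook €3.76: all other tangible goods → 4% → €0.15
Six-pack IPA €15.53: alcohol, buyer-exempt → 0% → €0.00
Pack of socks €23.16: clothing & footwear, buyer-exempt → 0% → €0.00
Rain jacket €86.73: clothing & footwear, buyer-exempt → 0% → €0.00
Craft lager (4-pack) €10.26: alcohol, buyer-exempt → 0% → €0.00
Stainless water bottle €38.09: all other tangible goods → 4% → €1.52
Blazer €174.11: clothing & footwear, buyer-exempt → 0% → €0.00
AA batteries (8-pack) €9.75: all other tangible goods → 4% → €0.39
Subtotal = €508.80; tax = €2.06; total due = €510.86

€510.86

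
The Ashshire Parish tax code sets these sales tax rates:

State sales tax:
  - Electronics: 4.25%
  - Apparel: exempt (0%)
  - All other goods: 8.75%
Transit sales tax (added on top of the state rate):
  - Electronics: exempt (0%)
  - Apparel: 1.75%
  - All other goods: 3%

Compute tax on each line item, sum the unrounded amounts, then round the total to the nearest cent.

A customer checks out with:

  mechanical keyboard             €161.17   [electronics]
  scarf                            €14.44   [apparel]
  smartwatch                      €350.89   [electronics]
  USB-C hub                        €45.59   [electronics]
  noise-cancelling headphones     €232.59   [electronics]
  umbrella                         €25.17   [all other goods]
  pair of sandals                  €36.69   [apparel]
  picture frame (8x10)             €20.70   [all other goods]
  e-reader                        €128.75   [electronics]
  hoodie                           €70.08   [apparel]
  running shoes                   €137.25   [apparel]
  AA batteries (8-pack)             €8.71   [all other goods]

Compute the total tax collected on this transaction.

Mechanical keyboard €161.17: electronics → 4.25% + 0% transit = 4.25% → €6.849725
Scarf €14.44: apparel → 0% + 1.75% transit = 1.75% → €0.2527
Smartwatch €350.89: electronics → 4.25% + 0% transit = 4.25% → €14.912825
USB-C hub €45.59: electronics → 4.25% + 0% transit = 4.25% → €1.937575
Noise-cancelling headphones €232.59: electronics → 4.25% + 0% transit = 4.25% → €9.885075
Umbrella €25.17: all other goods → 8.75% + 3% transit = 11.75% → €2.957475
Pair of sandals €36.69: apparel → 0% + 1.75% transit = 1.75% → €0.642075
Picture frame (8x10) €20.70: all other goods → 8.75% + 3% transit = 11.75% → €2.43225
E-reader €128.75: electronics → 4.25% + 0% transit = 4.25% → €5.471875
Hoodie €70.08: apparel → 0% + 1.75% transit = 1.75% → €1.2264
Running shoes €137.25: apparel → 0% + 1.75% transit = 1.75% → €2.401875
AA batteries (8-pack) €8.71: all other goods → 8.75% + 3% transit = 11.75% → €1.023425
Unrounded tax sum = €49.993275 → €49.99

€49.99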